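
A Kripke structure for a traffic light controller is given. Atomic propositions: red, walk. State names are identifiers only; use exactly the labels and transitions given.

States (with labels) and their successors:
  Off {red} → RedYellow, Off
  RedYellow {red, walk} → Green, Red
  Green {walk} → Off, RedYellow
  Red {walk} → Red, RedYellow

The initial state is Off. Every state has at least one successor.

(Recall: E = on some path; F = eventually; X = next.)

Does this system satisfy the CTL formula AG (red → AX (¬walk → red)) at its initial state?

States satisfying red → AX (¬walk → red): {Off, RedYellow, Green, Red}.
States satisfying AG (red → AX (¬walk → red)): {Off, RedYellow, Green, Red}.
Every state reachable from Off satisfies red → AX (¬walk → red).
Off ∈ Sat(AG (red → AX (¬walk → red))).

Holds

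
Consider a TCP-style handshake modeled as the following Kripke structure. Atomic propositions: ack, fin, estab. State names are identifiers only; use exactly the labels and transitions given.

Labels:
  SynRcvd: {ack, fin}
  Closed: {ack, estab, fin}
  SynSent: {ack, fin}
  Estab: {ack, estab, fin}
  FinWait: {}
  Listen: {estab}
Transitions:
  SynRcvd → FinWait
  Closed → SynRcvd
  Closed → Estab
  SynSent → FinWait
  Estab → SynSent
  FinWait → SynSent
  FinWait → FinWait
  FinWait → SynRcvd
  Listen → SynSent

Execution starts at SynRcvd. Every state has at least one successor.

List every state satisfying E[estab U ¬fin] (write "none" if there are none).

{FinWait, Listen}

States satisfying estab: {Closed, Estab, Listen}.
States satisfying ¬fin: {FinWait, Listen}.
States satisfying E[estab U ¬fin]: {FinWait, Listen}.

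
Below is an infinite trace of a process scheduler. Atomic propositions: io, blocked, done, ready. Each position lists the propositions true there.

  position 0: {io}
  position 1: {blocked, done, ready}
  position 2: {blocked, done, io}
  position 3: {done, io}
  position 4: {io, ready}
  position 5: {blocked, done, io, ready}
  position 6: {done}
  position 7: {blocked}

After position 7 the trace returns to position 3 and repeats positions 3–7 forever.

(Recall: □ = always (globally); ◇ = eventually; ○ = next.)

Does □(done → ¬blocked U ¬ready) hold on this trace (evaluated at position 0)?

done → ¬blocked U ¬ready must hold at every position from 0 onward. It fails at position 1, so □(done → ¬blocked U ¬ready) is false.
Positions where done holds: 1, 2, 3, 5, 6.
Check ¬blocked U ¬ready at each: 1→fails, 2→ok, 3→ok, 5→fails, 6→ok.

Does not hold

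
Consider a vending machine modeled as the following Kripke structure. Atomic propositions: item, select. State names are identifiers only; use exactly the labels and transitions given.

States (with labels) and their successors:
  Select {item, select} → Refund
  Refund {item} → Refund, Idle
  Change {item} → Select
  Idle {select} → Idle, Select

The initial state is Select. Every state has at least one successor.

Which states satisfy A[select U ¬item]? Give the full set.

{Idle}

States satisfying select: {Select, Idle}.
States satisfying ¬item: {Idle}.
States satisfying A[select U ¬item]: {Idle}.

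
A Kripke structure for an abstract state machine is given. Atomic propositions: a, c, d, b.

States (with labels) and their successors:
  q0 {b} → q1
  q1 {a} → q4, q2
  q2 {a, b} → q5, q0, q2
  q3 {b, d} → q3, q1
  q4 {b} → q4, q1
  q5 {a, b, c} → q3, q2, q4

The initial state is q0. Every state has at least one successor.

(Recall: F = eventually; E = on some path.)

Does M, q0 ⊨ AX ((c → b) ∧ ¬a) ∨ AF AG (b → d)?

Does not hold

States satisfying (c → b) ∧ ¬a: {q0, q3, q4}.
States satisfying AX ((c → b) ∧ ¬a): ∅.
States satisfying AG (b → d): ∅.
States satisfying AF AG (b → d): ∅.
States satisfying AX ((c → b) ∧ ¬a) ∨ AF AG (b → d): ∅.
q0 ∉ Sat(AX ((c → b) ∧ ¬a) ∨ AF AG (b → d)).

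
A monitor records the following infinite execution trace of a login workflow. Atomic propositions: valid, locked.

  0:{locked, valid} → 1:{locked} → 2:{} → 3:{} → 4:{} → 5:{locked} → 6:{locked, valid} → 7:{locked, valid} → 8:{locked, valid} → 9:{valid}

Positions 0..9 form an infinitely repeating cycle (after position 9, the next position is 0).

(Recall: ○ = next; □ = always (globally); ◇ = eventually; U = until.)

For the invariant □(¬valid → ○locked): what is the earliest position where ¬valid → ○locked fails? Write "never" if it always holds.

1

Check ¬valid → ○locked at each position in order: 0 ✓.
At position 1 the labels are {locked} and the next position 2 has {}, so ¬valid → ○locked is false there. This is the first violation.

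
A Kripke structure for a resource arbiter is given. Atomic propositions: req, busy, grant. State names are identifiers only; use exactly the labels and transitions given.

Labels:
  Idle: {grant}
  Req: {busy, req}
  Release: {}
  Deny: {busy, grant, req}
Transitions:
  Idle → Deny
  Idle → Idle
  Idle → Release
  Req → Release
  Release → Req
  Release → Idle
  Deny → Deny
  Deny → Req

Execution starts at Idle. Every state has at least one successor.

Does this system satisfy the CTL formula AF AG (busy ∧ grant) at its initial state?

States satisfying AG (busy ∧ grant): ∅.
States satisfying AF AG (busy ∧ grant): ∅.
There is a path from Idle along which AG (busy ∧ grant) never holds.
Idle ∉ Sat(AF AG (busy ∧ grant)).

No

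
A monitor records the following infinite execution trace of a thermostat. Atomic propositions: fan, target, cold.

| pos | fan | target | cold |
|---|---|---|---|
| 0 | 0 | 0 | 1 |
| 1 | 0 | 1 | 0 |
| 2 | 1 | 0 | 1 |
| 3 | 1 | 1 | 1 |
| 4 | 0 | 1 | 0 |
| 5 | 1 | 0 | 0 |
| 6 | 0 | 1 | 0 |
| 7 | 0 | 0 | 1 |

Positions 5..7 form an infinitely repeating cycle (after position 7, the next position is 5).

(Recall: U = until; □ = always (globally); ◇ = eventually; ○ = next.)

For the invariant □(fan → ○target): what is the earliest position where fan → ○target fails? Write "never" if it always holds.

fan → ○target holds at every position 0..7, and those are all the positions the trace ever visits, so the invariant □(fan → ○target) is never violated.

never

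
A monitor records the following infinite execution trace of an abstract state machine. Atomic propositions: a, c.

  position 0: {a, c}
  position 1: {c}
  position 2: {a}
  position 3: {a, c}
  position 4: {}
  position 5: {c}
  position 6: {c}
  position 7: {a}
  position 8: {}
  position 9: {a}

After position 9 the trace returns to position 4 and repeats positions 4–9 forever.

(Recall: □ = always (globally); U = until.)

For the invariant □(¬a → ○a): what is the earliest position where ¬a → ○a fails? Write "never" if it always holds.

Check ¬a → ○a at each position in order: 0 ✓, 1 ✓, 2 ✓, 3 ✓.
At position 4 the labels are {} and the next position 5 has {c}, so ¬a → ○a is false there. This is the first violation.

4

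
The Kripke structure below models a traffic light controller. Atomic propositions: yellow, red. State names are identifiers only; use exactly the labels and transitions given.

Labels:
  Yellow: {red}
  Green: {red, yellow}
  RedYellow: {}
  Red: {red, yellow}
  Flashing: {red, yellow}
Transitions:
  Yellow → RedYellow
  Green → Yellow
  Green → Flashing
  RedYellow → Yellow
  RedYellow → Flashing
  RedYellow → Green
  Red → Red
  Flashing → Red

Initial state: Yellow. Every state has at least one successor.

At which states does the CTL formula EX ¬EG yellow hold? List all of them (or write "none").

{Yellow, Green, RedYellow}

States satisfying ¬EG yellow: {Yellow, RedYellow}.
States satisfying EX ¬EG yellow: {Yellow, Green, RedYellow}.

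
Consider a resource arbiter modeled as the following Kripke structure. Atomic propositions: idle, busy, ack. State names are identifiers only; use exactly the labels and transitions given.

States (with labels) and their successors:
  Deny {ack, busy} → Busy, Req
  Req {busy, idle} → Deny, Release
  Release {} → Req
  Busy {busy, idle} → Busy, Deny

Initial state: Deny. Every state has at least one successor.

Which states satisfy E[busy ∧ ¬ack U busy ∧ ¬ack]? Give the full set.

States satisfying busy ∧ ¬ack: {Req, Busy}.
States satisfying E[busy ∧ ¬ack U busy ∧ ¬ack]: {Req, Busy}.

{Req, Busy}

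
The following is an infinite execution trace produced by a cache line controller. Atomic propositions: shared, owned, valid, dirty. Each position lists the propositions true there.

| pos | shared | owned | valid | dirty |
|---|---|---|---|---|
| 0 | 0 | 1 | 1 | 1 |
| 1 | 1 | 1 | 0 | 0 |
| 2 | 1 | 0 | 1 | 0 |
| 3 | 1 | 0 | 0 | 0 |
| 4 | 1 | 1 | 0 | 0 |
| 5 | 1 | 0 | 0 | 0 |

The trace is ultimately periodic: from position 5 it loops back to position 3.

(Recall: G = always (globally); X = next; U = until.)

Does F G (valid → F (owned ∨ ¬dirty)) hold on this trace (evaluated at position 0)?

Yes

G (valid → F (owned ∨ ¬dirty)) holds at position 0, which is reachable from 0, so F G (valid → F (owned ∨ ¬dirty)) holds.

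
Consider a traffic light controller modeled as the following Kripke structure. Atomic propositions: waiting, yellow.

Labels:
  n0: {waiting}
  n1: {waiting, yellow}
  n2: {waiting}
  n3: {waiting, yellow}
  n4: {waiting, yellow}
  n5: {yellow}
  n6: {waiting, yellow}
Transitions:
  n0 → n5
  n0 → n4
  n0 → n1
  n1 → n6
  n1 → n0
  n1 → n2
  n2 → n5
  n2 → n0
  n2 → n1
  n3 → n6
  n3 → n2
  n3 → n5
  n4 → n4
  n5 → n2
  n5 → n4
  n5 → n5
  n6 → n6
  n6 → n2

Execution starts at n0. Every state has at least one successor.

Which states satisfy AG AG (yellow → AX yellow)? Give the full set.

{n4}

States satisfying AG (yellow → AX yellow): {n4}.
States satisfying AG AG (yellow → AX yellow): {n4}.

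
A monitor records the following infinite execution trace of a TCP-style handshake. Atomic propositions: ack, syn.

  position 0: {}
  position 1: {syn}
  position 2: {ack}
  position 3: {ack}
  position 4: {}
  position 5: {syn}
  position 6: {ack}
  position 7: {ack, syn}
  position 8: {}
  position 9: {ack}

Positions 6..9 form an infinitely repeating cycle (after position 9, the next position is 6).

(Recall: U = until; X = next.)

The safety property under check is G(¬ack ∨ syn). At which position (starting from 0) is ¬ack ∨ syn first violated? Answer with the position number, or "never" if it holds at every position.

Check ¬ack ∨ syn at each position in order: 0 ✓, 1 ✓.
At position 2 the labels are {ack}, so ¬ack ∨ syn is false there. This is the first violation.

2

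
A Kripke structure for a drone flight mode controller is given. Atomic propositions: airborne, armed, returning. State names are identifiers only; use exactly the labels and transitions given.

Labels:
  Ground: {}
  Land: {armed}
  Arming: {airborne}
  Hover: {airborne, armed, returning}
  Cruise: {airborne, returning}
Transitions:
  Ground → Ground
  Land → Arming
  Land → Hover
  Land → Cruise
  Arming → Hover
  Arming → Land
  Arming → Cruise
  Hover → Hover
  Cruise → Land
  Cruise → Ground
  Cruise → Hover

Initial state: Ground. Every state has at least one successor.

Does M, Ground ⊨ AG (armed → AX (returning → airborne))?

States satisfying armed → AX (returning → airborne): {Ground, Land, Arming, Hover, Cruise}.
States satisfying AG (armed → AX (returning → airborne)): {Ground, Land, Arming, Hover, Cruise}.
Every state reachable from Ground satisfies armed → AX (returning → airborne).
Ground ∈ Sat(AG (armed → AX (returning → airborne))).

Yes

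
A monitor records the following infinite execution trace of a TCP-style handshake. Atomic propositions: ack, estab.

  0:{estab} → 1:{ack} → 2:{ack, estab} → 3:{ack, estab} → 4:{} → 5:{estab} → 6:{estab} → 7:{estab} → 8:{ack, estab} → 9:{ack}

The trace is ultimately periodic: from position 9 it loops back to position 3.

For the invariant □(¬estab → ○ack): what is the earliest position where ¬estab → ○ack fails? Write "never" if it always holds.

Check ¬estab → ○ack at each position in order: 0 ✓, 1 ✓, 2 ✓, 3 ✓.
At position 4 the labels are {} and the next position 5 has {estab}, so ¬estab → ○ack is false there. This is the first violation.

4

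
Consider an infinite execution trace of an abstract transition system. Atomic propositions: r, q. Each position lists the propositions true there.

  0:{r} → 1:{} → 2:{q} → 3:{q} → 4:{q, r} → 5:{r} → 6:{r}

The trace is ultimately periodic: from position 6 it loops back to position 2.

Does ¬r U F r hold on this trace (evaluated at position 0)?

Yes

Walking from position 0: F r first holds at position 0, and ¬r holds at every earlier position along the way, so ¬r U F r holds.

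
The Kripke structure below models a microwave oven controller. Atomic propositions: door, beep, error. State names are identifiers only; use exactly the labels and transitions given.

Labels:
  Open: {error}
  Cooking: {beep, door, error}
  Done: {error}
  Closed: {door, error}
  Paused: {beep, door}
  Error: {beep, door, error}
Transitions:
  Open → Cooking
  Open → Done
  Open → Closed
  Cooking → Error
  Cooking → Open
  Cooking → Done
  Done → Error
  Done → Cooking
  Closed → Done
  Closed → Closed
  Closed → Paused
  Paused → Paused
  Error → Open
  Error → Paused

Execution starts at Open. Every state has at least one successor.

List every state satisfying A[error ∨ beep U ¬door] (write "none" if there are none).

States satisfying error ∨ beep: {Open, Cooking, Done, Closed, Paused, Error}.
States satisfying ¬door: {Open, Done}.
States satisfying A[error ∨ beep U ¬door]: {Open, Done}.

{Open, Done}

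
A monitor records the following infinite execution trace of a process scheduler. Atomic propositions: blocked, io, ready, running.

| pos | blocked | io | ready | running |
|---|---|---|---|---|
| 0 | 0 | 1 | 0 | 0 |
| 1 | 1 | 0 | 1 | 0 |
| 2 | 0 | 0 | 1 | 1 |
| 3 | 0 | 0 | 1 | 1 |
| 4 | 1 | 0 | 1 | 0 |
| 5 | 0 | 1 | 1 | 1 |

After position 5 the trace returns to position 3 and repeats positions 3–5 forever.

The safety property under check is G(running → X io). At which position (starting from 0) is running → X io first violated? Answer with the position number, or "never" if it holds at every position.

Check running → X io at each position in order: 0 ✓, 1 ✓.
At position 2 the labels are {ready, running} and the next position 3 has {ready, running}, so running → X io is false there. This is the first violation.

2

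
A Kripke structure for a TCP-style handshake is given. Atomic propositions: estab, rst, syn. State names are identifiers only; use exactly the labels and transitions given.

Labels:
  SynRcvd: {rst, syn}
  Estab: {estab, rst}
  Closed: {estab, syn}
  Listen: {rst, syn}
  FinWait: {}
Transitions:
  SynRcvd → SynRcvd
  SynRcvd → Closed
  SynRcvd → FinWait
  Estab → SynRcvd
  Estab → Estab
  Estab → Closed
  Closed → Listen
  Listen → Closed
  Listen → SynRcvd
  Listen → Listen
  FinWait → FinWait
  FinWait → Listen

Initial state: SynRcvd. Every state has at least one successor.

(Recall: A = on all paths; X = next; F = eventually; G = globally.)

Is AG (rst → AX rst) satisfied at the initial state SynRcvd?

No

States satisfying rst → AX rst: {Closed, FinWait}.
States satisfying AG (rst → AX rst): ∅.
Listen is reachable from SynRcvd and violates rst → AX rst, so AG fails at SynRcvd.
SynRcvd ∉ Sat(AG (rst → AX rst)).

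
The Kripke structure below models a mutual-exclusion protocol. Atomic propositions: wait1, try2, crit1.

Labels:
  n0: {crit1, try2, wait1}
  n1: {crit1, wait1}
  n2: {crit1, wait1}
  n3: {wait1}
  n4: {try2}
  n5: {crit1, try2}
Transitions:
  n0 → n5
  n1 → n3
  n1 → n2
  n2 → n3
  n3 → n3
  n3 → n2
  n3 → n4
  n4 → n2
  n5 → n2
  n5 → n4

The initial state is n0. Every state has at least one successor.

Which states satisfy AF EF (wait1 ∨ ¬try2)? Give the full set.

{n0, n1, n2, n3, n4, n5}

States satisfying EF (wait1 ∨ ¬try2): {n0, n1, n2, n3, n4, n5}.
States satisfying AF EF (wait1 ∨ ¬try2): {n0, n1, n2, n3, n4, n5}.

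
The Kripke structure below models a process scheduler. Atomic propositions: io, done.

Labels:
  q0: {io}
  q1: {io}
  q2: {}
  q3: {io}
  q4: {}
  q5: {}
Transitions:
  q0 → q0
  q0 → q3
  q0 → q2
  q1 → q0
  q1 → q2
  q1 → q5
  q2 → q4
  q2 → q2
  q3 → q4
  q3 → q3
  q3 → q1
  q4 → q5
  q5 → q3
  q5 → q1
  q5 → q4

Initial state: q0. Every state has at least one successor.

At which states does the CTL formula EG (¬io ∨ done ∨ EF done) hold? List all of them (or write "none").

{q2, q4, q5}

States satisfying ¬io ∨ done ∨ EF done: {q2, q4, q5}.
States satisfying EG (¬io ∨ done ∨ EF done): {q2, q4, q5}.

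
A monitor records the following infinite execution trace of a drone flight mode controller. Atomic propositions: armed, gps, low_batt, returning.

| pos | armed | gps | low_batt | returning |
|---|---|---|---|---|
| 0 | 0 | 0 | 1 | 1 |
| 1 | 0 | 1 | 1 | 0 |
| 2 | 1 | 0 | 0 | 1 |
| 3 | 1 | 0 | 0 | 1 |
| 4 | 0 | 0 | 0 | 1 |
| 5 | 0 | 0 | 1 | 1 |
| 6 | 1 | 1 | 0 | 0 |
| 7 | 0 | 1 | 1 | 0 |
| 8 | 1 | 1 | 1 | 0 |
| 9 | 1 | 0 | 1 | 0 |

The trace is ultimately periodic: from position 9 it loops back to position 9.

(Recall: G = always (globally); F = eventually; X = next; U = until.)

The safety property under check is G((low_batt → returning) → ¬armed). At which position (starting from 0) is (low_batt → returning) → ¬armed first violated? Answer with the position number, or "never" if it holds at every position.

2

Check (low_batt → returning) → ¬armed at each position in order: 0 ✓, 1 ✓.
At position 2 the labels are {armed, returning}, so (low_batt → returning) → ¬armed is false there. This is the first violation.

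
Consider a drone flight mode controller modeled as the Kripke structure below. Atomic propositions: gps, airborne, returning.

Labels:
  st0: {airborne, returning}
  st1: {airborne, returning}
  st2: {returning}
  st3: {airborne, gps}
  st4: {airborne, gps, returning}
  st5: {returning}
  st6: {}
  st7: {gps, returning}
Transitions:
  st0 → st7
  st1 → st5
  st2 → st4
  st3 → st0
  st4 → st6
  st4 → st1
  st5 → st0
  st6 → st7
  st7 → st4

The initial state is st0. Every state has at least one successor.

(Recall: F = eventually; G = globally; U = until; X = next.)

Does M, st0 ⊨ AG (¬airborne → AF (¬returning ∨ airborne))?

States satisfying ¬airborne → AF (¬returning ∨ airborne): {st0, st1, st2, st3, st4, st5, st6, st7}.
States satisfying AG (¬airborne → AF (¬returning ∨ airborne)): {st0, st1, st2, st3, st4, st5, st6, st7}.
Every state reachable from st0 satisfies ¬airborne → AF (¬returning ∨ airborne).
st0 ∈ Sat(AG (¬airborne → AF (¬returning ∨ airborne))).

Satisfied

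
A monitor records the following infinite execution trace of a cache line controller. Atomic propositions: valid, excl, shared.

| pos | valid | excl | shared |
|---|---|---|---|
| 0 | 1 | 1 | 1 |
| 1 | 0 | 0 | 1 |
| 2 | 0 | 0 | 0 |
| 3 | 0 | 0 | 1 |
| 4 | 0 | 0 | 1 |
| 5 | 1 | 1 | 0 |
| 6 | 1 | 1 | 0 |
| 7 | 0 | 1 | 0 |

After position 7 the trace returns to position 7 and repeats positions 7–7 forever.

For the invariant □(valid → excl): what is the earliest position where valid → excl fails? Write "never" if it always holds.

never

valid → excl holds at every position 0..7, and those are all the positions the trace ever visits, so the invariant □(valid → excl) is never violated.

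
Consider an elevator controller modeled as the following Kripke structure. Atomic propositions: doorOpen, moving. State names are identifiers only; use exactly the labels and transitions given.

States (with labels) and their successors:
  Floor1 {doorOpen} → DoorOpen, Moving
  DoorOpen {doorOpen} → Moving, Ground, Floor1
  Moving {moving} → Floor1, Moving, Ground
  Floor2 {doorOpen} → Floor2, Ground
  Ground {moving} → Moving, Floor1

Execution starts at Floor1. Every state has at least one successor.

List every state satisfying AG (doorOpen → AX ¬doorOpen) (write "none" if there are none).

States satisfying doorOpen → AX ¬doorOpen: {Moving, Ground}.
States satisfying AG (doorOpen → AX ¬doorOpen): ∅.

none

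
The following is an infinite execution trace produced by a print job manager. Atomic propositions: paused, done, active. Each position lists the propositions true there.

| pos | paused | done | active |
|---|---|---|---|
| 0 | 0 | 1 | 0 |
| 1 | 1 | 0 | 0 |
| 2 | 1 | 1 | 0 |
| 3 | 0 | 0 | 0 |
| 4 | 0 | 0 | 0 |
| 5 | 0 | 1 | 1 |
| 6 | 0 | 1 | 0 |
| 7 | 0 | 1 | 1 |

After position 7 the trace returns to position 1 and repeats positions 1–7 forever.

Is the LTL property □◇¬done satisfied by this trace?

◇¬done holds at every position 0..7, and those are all positions ever visited, so □◇¬done holds.

Satisfied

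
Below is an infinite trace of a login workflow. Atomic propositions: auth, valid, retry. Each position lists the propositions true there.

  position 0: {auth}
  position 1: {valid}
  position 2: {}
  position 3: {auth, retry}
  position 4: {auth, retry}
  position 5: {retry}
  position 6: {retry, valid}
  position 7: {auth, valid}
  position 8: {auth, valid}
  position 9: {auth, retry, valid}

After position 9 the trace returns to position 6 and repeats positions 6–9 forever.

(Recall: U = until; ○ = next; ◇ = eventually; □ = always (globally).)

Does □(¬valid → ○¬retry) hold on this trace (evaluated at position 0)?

No

¬valid → ○¬retry must hold at every position from 0 onward. It fails at position 2, so □(¬valid → ○¬retry) is false.
Positions where ¬valid holds: 0, 2, 3, 4, 5.
Check ○¬retry at each: 0→ok, 2→fails, 3→fails, 4→fails, 5→fails.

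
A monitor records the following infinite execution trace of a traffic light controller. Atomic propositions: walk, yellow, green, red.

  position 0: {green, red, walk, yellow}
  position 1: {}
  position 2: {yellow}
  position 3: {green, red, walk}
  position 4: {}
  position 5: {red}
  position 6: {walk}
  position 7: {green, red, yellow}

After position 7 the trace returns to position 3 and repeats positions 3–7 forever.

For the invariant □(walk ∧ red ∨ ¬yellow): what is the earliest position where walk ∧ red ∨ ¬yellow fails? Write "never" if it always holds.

2

Check walk ∧ red ∨ ¬yellow at each position in order: 0 ✓, 1 ✓.
At position 2 the labels are {yellow}, so walk ∧ red ∨ ¬yellow is false there. This is the first violation.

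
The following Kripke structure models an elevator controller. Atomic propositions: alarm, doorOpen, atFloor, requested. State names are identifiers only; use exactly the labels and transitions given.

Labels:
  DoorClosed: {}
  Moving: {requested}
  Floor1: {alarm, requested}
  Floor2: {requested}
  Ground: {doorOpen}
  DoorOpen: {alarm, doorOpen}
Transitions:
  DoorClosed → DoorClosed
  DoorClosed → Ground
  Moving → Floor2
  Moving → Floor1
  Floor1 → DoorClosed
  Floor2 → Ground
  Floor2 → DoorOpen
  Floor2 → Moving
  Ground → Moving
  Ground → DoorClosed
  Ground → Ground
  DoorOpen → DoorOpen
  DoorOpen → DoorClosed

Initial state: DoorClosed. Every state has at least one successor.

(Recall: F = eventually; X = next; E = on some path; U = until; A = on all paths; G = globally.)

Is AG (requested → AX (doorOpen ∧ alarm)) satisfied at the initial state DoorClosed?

Violated

States satisfying requested → AX (doorOpen ∧ alarm): {DoorClosed, Ground, DoorOpen}.
States satisfying AG (requested → AX (doorOpen ∧ alarm)): ∅.
Floor1 is reachable from DoorClosed and violates requested → AX (doorOpen ∧ alarm), so AG fails at DoorClosed.
DoorClosed ∉ Sat(AG (requested → AX (doorOpen ∧ alarm))).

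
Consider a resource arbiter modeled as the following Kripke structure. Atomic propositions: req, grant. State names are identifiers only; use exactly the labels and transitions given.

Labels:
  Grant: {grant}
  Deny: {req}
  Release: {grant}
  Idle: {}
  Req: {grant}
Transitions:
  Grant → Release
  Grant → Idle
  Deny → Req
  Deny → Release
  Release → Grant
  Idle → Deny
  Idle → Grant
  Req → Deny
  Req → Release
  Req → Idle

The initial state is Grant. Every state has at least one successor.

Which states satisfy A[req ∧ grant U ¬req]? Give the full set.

{Grant, Release, Idle, Req}

States satisfying req ∧ grant: ∅.
States satisfying ¬req: {Grant, Release, Idle, Req}.
States satisfying A[req ∧ grant U ¬req]: {Grant, Release, Idle, Req}.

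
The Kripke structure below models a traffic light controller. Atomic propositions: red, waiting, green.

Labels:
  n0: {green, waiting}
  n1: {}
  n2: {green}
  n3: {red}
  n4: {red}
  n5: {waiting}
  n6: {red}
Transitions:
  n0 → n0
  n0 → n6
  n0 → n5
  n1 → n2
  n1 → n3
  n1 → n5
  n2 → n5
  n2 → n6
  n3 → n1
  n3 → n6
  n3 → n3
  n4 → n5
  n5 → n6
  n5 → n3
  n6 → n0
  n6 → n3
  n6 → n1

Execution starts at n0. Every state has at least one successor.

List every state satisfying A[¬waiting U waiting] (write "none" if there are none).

States satisfying ¬waiting: {n1, n2, n3, n4, n6}.
States satisfying waiting: {n0, n5}.
States satisfying A[¬waiting U waiting]: {n0, n4, n5}.

{n0, n4, n5}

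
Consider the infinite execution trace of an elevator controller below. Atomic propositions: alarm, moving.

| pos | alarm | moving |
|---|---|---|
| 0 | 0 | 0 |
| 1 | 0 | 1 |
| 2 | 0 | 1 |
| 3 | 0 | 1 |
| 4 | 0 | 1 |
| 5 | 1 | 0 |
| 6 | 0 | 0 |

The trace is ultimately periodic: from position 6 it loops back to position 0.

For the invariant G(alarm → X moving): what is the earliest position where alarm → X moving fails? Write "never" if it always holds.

5

Check alarm → X moving at each position in order: 0 ✓, 1 ✓, 2 ✓, 3 ✓, 4 ✓.
At position 5 the labels are {alarm} and the next position 6 has {}, so alarm → X moving is false there. This is the first violation.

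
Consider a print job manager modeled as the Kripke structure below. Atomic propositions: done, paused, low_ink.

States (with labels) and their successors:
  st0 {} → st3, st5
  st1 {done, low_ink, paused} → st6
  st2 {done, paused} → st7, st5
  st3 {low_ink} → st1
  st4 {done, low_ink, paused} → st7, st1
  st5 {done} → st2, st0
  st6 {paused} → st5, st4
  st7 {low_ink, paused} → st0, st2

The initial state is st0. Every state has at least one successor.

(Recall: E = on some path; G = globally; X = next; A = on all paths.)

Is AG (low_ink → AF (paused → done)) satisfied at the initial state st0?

Holds

States satisfying low_ink → AF (paused → done): {st0, st1, st2, st3, st4, st5, st6, st7}.
States satisfying AG (low_ink → AF (paused → done)): {st0, st1, st2, st3, st4, st5, st6, st7}.
Every state reachable from st0 satisfies low_ink → AF (paused → done).
st0 ∈ Sat(AG (low_ink → AF (paused → done))).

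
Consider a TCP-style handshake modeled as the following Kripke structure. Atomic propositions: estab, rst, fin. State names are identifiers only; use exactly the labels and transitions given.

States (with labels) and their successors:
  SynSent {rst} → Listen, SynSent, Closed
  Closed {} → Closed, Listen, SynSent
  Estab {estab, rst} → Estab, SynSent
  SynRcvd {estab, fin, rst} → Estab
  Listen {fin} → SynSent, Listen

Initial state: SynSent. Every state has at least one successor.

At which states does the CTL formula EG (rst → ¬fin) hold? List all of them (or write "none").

{SynSent, Closed, Estab, Listen}

States satisfying rst → ¬fin: {SynSent, Closed, Estab, Listen}.
States satisfying EG (rst → ¬fin): {SynSent, Closed, Estab, Listen}.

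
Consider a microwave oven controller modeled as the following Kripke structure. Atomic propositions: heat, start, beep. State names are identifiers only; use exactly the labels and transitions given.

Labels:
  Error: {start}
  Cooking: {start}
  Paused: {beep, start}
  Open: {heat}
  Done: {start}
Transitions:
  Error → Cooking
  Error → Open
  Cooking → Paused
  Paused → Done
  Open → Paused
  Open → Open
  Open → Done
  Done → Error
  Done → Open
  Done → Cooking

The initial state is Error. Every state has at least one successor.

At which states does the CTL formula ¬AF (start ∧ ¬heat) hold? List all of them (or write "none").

{Open}

States satisfying start ∧ ¬heat: {Error, Cooking, Paused, Done}.
States satisfying AF (start ∧ ¬heat): {Error, Cooking, Paused, Done}.
States satisfying ¬AF (start ∧ ¬heat): {Open}.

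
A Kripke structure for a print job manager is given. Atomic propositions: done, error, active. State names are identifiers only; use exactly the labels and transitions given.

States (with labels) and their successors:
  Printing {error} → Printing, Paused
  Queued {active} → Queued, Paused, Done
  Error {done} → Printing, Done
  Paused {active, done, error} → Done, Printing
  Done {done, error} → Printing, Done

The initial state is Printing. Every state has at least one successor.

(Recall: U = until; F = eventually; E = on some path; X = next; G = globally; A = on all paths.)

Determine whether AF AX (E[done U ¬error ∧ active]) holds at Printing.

States satisfying AX (E[done U ¬error ∧ active]): ∅.
States satisfying AF AX (E[done U ¬error ∧ active]): ∅.
There is a path from Printing along which AX (E[done U ¬error ∧ active]) never holds.
Printing ∉ Sat(AF AX (E[done U ¬error ∧ active])).

Violated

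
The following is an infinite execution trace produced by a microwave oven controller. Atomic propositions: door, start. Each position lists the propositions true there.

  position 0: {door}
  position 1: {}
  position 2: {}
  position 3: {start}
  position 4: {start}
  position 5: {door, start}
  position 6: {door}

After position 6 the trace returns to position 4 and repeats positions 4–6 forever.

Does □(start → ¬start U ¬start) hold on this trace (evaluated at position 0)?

start → ¬start U ¬start must hold at every position from 0 onward. It fails at position 3, so □(start → ¬start U ¬start) is false.
Positions where start holds: 3, 4, 5.
Check ¬start U ¬start at each: 3→fails, 4→fails, 5→fails.

No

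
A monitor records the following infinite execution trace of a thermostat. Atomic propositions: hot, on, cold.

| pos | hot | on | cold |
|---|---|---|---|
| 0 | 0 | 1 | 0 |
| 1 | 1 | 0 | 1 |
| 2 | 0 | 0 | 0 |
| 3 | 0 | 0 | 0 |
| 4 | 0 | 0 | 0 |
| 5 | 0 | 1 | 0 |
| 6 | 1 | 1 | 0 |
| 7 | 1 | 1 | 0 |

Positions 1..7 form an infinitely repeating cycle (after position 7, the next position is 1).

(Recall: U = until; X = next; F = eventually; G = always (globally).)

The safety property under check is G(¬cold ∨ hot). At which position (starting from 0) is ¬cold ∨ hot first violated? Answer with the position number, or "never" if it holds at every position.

never

¬cold ∨ hot holds at every position 0..7, and those are all the positions the trace ever visits, so the invariant G(¬cold ∨ hot) is never violated.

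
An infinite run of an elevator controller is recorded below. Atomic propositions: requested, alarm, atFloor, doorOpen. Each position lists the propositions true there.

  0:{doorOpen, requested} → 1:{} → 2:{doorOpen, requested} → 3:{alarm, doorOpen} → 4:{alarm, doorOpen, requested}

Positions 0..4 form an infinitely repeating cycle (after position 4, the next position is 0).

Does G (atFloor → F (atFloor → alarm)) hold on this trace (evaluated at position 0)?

atFloor → F (atFloor → alarm) holds at every position 0..4, and those are all positions ever visited, so G (atFloor → F (atFloor → alarm)) holds.

Yes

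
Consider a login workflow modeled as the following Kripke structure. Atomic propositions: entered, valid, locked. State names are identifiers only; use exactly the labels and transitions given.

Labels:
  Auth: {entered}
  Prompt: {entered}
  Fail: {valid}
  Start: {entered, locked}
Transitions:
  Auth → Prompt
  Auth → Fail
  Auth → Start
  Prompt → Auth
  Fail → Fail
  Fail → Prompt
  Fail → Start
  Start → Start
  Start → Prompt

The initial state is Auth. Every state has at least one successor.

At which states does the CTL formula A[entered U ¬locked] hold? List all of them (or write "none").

{Auth, Prompt, Fail}

States satisfying entered: {Auth, Prompt, Start}.
States satisfying ¬locked: {Auth, Prompt, Fail}.
States satisfying A[entered U ¬locked]: {Auth, Prompt, Fail}.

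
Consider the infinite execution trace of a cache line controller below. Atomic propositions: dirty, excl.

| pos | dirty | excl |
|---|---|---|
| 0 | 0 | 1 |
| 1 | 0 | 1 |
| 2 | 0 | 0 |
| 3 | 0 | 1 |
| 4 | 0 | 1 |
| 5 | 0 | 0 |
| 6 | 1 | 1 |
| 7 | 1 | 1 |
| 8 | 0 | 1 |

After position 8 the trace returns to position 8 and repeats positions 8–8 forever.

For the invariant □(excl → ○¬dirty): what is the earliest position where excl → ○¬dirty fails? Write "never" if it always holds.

Check excl → ○¬dirty at each position in order: 0 ✓, 1 ✓, 2 ✓, 3 ✓, 4 ✓, 5 ✓.
At position 6 the labels are {dirty, excl} and the next position 7 has {dirty, excl}, so excl → ○¬dirty is false there. This is the first violation.

6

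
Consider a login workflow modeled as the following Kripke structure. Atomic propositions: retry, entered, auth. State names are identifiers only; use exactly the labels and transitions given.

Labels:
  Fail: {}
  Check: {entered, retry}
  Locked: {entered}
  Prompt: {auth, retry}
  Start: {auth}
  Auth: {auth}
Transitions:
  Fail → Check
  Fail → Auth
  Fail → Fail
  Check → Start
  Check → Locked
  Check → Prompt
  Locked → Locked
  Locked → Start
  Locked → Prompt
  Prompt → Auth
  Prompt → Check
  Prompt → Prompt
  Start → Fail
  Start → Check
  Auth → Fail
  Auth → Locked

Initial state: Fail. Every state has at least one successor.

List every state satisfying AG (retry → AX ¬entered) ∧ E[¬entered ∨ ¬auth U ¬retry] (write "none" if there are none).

none

States satisfying retry → AX ¬entered: {Fail, Locked, Start, Auth}.
States satisfying AG (retry → AX ¬entered): ∅.
States satisfying ¬entered ∨ ¬auth: {Fail, Check, Locked, Prompt, Start, Auth}.
States satisfying ¬retry: {Fail, Locked, Start, Auth}.
States satisfying E[¬entered ∨ ¬auth U ¬retry]: {Fail, Check, Locked, Prompt, Start, Auth}.
States satisfying AG (retry → AX ¬entered) ∧ E[¬entered ∨ ¬auth U ¬retry]: ∅.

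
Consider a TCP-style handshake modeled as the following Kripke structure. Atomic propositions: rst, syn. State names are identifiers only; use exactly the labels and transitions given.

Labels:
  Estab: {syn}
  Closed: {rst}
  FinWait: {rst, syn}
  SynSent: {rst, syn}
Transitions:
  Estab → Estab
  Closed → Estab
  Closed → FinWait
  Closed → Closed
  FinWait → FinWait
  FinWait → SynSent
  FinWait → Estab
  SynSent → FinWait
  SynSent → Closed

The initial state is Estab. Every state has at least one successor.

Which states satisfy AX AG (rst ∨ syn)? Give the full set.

States satisfying AG (rst ∨ syn): {Estab, Closed, FinWait, SynSent}.
States satisfying AX AG (rst ∨ syn): {Estab, Closed, FinWait, SynSent}.

{Estab, Closed, FinWait, SynSent}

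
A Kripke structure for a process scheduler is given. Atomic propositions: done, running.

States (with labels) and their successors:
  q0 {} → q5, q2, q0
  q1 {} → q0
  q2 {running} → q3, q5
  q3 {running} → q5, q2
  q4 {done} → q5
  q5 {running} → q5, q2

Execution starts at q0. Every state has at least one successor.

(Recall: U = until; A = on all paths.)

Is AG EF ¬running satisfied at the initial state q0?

States satisfying EF ¬running: {q0, q1, q4}.
States satisfying AG EF ¬running: ∅.
q2 is reachable from q0 and violates EF ¬running, so AG fails at q0.
q0 ∉ Sat(AG EF ¬running).

Violated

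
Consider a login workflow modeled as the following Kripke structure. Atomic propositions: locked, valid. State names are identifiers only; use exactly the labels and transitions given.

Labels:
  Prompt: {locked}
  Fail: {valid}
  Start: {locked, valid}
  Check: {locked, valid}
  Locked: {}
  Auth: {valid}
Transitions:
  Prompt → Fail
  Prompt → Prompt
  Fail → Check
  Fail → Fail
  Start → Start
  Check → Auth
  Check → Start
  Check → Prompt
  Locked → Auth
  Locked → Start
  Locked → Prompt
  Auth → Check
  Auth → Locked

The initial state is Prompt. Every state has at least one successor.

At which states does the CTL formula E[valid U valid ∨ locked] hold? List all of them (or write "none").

States satisfying valid: {Fail, Start, Check, Auth}.
States satisfying valid ∨ locked: {Prompt, Fail, Start, Check, Auth}.
States satisfying E[valid U valid ∨ locked]: {Prompt, Fail, Start, Check, Auth}.

{Prompt, Fail, Start, Check, Auth}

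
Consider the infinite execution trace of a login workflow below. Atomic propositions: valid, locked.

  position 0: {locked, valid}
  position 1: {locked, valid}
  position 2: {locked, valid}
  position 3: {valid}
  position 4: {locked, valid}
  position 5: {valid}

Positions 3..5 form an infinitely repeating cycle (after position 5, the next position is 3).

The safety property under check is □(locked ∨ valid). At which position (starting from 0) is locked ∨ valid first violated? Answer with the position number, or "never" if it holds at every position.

locked ∨ valid holds at every position 0..5, and those are all the positions the trace ever visits, so the invariant □(locked ∨ valid) is never violated.

never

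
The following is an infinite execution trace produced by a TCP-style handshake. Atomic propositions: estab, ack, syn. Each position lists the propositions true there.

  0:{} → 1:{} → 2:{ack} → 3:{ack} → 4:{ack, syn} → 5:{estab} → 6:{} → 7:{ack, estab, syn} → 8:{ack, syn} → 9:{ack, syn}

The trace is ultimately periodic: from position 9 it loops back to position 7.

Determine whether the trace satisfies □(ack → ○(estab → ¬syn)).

Violated

ack → ○(estab → ¬syn) must hold at every position from 0 onward. It fails at position 9, so □(ack → ○(estab → ¬syn)) is false.
Positions where ack holds: 2, 3, 4, 7, 8, 9.
Check ○(estab → ¬syn) at each: 2→ok, 3→ok, 4→ok, 7→ok, 8→ok, 9→fails.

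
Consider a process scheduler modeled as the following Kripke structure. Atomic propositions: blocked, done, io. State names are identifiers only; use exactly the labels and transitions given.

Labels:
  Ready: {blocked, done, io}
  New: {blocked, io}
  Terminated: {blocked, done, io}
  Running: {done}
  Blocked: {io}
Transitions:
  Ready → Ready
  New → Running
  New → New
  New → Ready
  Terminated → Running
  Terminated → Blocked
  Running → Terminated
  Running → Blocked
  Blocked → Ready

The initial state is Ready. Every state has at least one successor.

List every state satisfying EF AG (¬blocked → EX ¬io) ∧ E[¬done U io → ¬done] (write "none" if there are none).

States satisfying AG (¬blocked → EX ¬io): {Ready}.
States satisfying EF AG (¬blocked → EX ¬io): {Ready, New, Terminated, Running, Blocked}.
States satisfying ¬done: {New, Blocked}.
States satisfying io → ¬done: {New, Running, Blocked}.
States satisfying E[¬done U io → ¬done]: {New, Running, Blocked}.
States satisfying EF AG (¬blocked → EX ¬io) ∧ E[¬done U io → ¬done]: {New, Running, Blocked}.

{New, Running, Blocked}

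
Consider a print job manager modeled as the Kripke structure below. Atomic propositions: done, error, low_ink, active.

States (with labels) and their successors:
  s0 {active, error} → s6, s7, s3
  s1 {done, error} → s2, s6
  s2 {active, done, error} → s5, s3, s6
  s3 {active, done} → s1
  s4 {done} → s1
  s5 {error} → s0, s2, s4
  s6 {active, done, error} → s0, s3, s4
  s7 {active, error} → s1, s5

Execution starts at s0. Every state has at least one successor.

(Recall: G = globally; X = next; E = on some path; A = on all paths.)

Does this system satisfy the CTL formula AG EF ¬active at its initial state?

Yes

States satisfying EF ¬active: {s0, s1, s2, s3, s4, s5, s6, s7}.
States satisfying AG EF ¬active: {s0, s1, s2, s3, s4, s5, s6, s7}.
Every state reachable from s0 satisfies EF ¬active.
s0 ∈ Sat(AG EF ¬active).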